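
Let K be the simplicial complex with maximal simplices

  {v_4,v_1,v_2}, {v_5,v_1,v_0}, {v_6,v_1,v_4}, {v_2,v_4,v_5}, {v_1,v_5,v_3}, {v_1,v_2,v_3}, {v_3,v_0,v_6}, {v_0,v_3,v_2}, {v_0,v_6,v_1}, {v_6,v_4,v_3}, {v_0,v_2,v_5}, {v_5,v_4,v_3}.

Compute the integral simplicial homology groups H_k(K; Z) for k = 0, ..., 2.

H_0 = Z,  H_1 = Z_2,  H_2 = 0.

Take the total order v_0 < v_1 < v_2 < v_3 < v_4 < v_5 < v_6 on the vertex set. Then K (dimension 2) consists of the simplices:

  0-simplices (7): [v_0], [v_1], [v_2], [v_3], [v_4], [v_5], [v_6]
  1-simplices (18): (18 of them)
  2-simplices (12): (12 of them)

giving chain groups C_0 ≅ Z^7, C_1 ≅ Z^18, C_2 ≅ Z^12.

The boundary map ∂_1: C_1 → C_0 sends each edge [p,q] (with p < q) to q − p. For instance
  ∂[v_2,v_3] = [v_3] − [v_2].
This gives a 7×18 integer matrix of rank 6; reducing to Smith normal form yields diagonal entries (1,1,1,1,1,1).

The boundary map ∂_2: C_2 → C_1 acts by ∂[p,q,r] = [q,r] − [p,r] + [p,q]. For instance
  ∂[v_1,v_4,v_6] = [v_4,v_6] − [v_1,v_6] + [v_1,v_4],
  ∂[v_3,v_4,v_6] = [v_4,v_6] − [v_3,v_6] + [v_3,v_4].
The 18×12 boundary matrix has rank 12 and Smith normal form diag(1,1,1,1,1,1,1,1,1,1,1,2).

Now H_k = ker ∂_k / im ∂_{k+1}, so:

  H_0: rank C_0 − rank ∂_1 = 7 − 6 = 1, and the invariant factors of ∂_1 are all 1, so H_0 ≅ Z.
  H_1: rank ker ∂_1 − rank ∂_2 = (18 − 6) − 12 = 0, and ∂_2 has invariant factor 2 > 1, so H_1 ≅ Z_2.
  H_2: rank ker ∂_2 − rank ∂_3 = (12 − 12) − 0 = 0, and there is no ∂_3, so H_2 ≅ 0.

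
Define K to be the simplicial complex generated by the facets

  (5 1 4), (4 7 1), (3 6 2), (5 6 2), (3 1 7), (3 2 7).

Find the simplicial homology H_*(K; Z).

Fix the vertex order 1 < 2 < 3 < 4 < 5 < 6 < 7 and write every simplex with vertices in increasing order. Then dim K = 2 and the simplices of K are:

  0-simplices (7): [1], [2], [3], [4], [5], [6], [7]
  1-simplices (13): [1,3], [1,4], [1,5], [1,7], [2,3], [2,5], [2,6], [2,7], [3,6], [3,7], [4,5], [4,7], [5,6]
  2-simplices (6): [1,3,7], [1,4,5], [1,4,7], [2,3,6], [2,3,7], [2,5,6]

giving chain groups C_0 ≅ Z^7, C_1 ≅ Z^13, C_2 ≅ Z^6.

The boundary map ∂_1: C_1 → C_0 is given by ∂[p,q] = [q] − [p].
The 7×13 boundary matrix has rank 6 and Smith normal form diag(1,1,1,1,1,1).

∂_2: C_2 → C_1 sends each 2-simplex [p,q,r] to [q,r] − [p,r] + [p,q]. For instance
  ∂[1,3,7] = [3,7] − [1,7] + [1,3],
  ∂[2,3,7] = [3,7] − [2,7] + [2,3].
The resulting 13×6 matrix has rank 6, and its Smith normal form has invariant factors (1,1,1,1,1,1).

Reading off H_k = ker ∂_k / im ∂_{k+1}:

  H_0: rank C_0 − rank ∂_1 = 7 − 6 = 1, and the invariant factors of ∂_1 are all 1, so H_0 = Z.
  H_1: rank ker ∂_1 − rank ∂_2 = (13 − 6) − 6 = 1, and the invariant factors of ∂_2 are all 1, so H_1 = Z.
  H_2: rank ker ∂_2 − rank ∂_3 = (6 − 6) − 0 = 0, and there is no ∂_3, so H_2 = 0.

H_0 ≅ Z,  H_1 ≅ Z,  H_2 = 0.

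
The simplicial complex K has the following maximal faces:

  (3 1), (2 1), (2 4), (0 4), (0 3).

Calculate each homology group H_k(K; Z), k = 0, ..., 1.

H_0 = Z,  H_1 = Z.

K has 5 vertices, 5 edges.
rank ∂_0 = 0, rank ∂_1 = 4 ⇒ b_0 = 5 − 0 − 4 = 1; all invariant factors of ∂_1 are 1 so no torsion. So H_0 ≅ Z.
rank ∂_1 = 4, rank ∂_2 = 0 ⇒ b_1 = 5 − 4 − 0 = 1. So H_1 ≅ Z.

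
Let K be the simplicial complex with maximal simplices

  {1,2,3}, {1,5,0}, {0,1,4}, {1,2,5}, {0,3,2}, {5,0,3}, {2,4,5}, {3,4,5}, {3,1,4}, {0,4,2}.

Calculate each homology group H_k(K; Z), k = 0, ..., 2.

H_0 ≅ Z,  H_1 ≅ Z_2,  H_2 = 0.

Take the total order 0 < 1 < 2 < 3 < 4 < 5 on the vertex set. Then K (dimension 2) consists of the simplices:

  0-simplices (6): [0], [1], [2], [3], [4], [5]
  1-simplices (15): [0,1], [0,2], [0,3], [0,4], [0,5], [1,2], [1,3], [1,4], [1,5], [2,3], [2,4], [2,5], [3,4], [3,5], [4,5]
  2-simplices (10): [0,1,4], [0,1,5], [0,2,3], [0,2,4], [0,3,5], [1,2,3], [1,2,5], [1,3,4], [2,4,5], [3,4,5]

so the chain groups are C_0 ≅ Z^6, C_1 ≅ Z^15, C_2 ≅ Z^10.

∂_1: C_1 → C_0 maps an edge to its endpoints' difference, ∂[p,q] = q − p. For instance
  ∂[1,4] = [4] − [1].
This gives a 6×15 integer matrix of rank 5; reducing to Smith normal form yields diagonal entries (1,1,1,1,1).

The boundary map ∂_2: C_2 → C_1 maps a triangle to the signed sum of its edges. For instance
  ∂[0,1,4] = [1,4] − [0,4] + [0,1],
  ∂[2,4,5] = [4,5] − [2,5] + [2,4].
This gives a 15×10 integer matrix of rank 10; reducing to Smith normal form yields diagonal entries (1,1,1,1,1,1,1,1,1,2).

Reading off H_k = ker ∂_k / im ∂_{k+1}:

  H_0: rank C_0 − rank ∂_1 = 6 − 5 = 1, and the invariant factors of ∂_1 are all 1, so H_0 = Z.
  H_1: rank ker ∂_1 − rank ∂_2 = (15 − 5) − 10 = 0, and ∂_2 has invariant factor 2 > 1, so H_1 = Z_2.
  H_2: rank ker ∂_2 − rank ∂_3 = (10 − 10) − 0 = 0, and there is no ∂_3, so H_2 = 0.

As a check, the Euler characteristic is 6 − 15 + 10 = 1, which agrees with 1 − 0 + 0 = 1.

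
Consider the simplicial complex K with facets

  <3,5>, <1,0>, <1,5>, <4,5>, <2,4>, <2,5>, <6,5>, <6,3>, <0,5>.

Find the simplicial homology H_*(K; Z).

H_0 = Z,  H_1 = Z^3.

Fix the vertex order 0 < 1 < 2 < 3 < 4 < 5 < 6 and write every simplex with vertices in increasing order. Then dim K = 1 and the simplices of K are:

  0-simplices (7): [0], [1], [2], [3], [4], [5], [6]
  1-simplices (9): [0,1], [0,5], [1,5], [2,4], [2,5], [3,5], [3,6], [4,5], [5,6]

giving chain groups C_0 ≅ Z^7, C_1 ≅ Z^9.

The boundary map ∂_1: C_1 → C_0 is given by ∂[p,q] = [q] − [p]. For instance
  ∂[3,5] = [5] − [3].
This gives a 7×9 integer matrix of rank 6; reducing to Smith normal form yields diagonal entries (1,1,1,1,1,1).

Now H_k = ker ∂_k / im ∂_{k+1}, so:

  H_0: rank C_0 − rank ∂_1 = 7 − 6 = 1, and the invariant factors of ∂_1 are all 1, so H_0 = Z.
  H_1: rank ker ∂_1 − rank ∂_2 = (9 − 6) − 0 = 3, and there is no ∂_2, so H_1 = Z^3.

(K is a triangulation of a wedge of 3 circles.)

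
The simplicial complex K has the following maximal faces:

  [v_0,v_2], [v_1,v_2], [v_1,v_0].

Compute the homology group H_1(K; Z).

Take the total order v_0 < v_1 < v_2 on the vertex set. Then K (dimension 1) consists of the simplices:

  0-simplices (3): [v_0], [v_1], [v_2]
  1-simplices (3): [v_0,v_1], [v_0,v_2], [v_1,v_2]

giving chain groups C_0 ≅ Z^3, C_1 ≅ Z^3.

The boundary map ∂_1: C_1 → C_0 is given by ∂[p,q] = [q] − [p].
The resulting 3×3 matrix has rank 2, and its Smith normal form has invariant factors (1,1).

Reading off H_k = ker ∂_k / im ∂_{k+1}:

  H_1: rank ker ∂_1 − rank ∂_2 = (3 − 2) − 0 = 1, and there is no ∂_2, so H_1 ≅ Z.

(K is a triangulation of the circle S^1.)

H_1 = Z.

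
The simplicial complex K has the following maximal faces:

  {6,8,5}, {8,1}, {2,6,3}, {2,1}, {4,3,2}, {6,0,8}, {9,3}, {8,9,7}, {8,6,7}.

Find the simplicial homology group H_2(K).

Take the total order 0 < 1 < 2 < 3 < 4 < 5 < 6 < 7 < 8 < 9 on the vertex set. Then K (dimension 2) consists of the simplices:

  0-simplices (10): [0], [1], [2], [3], [4], [5], [6], [7], [8], [9]
  1-simplices (17): [0,6], [0,8], [1,2], [1,8], [2,3], [2,4], [2,6], [3,4], [3,6], [3,9], [5,6], [5,8], [6,7], [6,8], [7,8], [7,9], [8,9]
  2-simplices (6): [0,6,8], [2,3,4], [2,3,6], [5,6,8], [6,7,8], [7,8,9]

giving chain groups C_0 ≅ Z^10, C_1 ≅ Z^17, C_2 ≅ Z^6.

∂_1: C_1 → C_0 maps an edge to its endpoints' difference, ∂[p,q] = q − p. For instance
  ∂[6,8] = [8] − [6].
As a 10×17 matrix over Z this has rank 9, with invariant factors (1,1,1,1,1,1,1,1,1).

The boundary map ∂_2: C_2 → C_1 acts by ∂[p,q,r] = [q,r] − [p,r] + [p,q]. For instance
  ∂[7,8,9] = [8,9] − [7,9] + [7,8],
  ∂[2,3,6] = [3,6] − [2,6] + [2,3].
This gives a 17×6 integer matrix of rank 6; reducing to Smith normal form yields diagonal entries (1,1,1,1,1,1).

From H_k ≅ ker(∂_k) / im(∂_{k+1}) we obtain:

  H_2: rank ker ∂_2 − rank ∂_3 = (6 − 6) − 0 = 0, and there is no ∂_3, so H_2 ≅ 0.

H_2 ≅ 0.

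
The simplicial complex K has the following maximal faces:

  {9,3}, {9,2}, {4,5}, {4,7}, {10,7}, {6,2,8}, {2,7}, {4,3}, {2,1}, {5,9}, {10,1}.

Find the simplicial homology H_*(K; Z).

H_0 = Z,  H_1 = Z^3,  H_2 = 0.

Order the vertices as 1 < 2 < 3 < 4 < 5 < 6 < 7 < 8 < 9 < 10. Listing each simplex with vertices in this order, K has dimension 2 with simplices:

  0-simplices (10): [1], [2], [3], [4], [5], [6], [7], [8], [9], [10]
  1-simplices (13): [1,2], [1,10], [2,6], [2,7], [2,8], [2,9], [3,4], [3,9], [4,5], [4,7], [5,9], [6,8], [7,10]
  2-simplices (1): [2,6,8]

so the chain groups are C_0 ≅ Z^10, C_1 ≅ Z^13, C_2 ≅ Z^1.

∂_1: C_1 → C_0 is given by ∂[p,q] = [q] − [p]. For instance
  ∂[1,10] = [10] − [1].
The resulting 10×13 matrix has rank 9, and its Smith normal form has invariant factors (1,1,1,1,1,1,1,1,1).

Boundary ∂_2: C_2 → C_1 sends each 2-simplex [p,q,r] to [q,r] − [p,r] + [p,q]. For instance
  ∂[2,6,8] = [6,8] − [2,8] + [2,6].
As a 13×1 matrix over Z this has rank 1, with invariant factors (1).

Now H_k = ker ∂_k / im ∂_{k+1}, so:

  H_0: rank C_0 − rank ∂_1 = 10 − 9 = 1, and the invariant factors of ∂_1 are all 1, so H_0 = Z.
  H_1: rank ker ∂_1 − rank ∂_2 = (13 − 9) − 1 = 3, and the invariant factors of ∂_2 are all 1, so H_1 = Z^3.
  H_2: rank ker ∂_2 − rank ∂_3 = (1 − 1) − 0 = 0, and there is no ∂_3, so H_2 = 0.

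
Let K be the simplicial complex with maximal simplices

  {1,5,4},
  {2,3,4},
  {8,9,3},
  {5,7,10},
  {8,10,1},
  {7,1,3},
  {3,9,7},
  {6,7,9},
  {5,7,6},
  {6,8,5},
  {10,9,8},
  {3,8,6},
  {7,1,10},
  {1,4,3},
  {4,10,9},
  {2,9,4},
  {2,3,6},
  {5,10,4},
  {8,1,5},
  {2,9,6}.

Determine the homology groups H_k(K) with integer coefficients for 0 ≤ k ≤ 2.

We work with the vertex ordering 1 < 2 < 3 < 4 < 5 < 6 < 7 < 8 < 9 < 10. The simplices of K, each written with vertices in increasing order, are:

  0-simplices (10): [1], [2], [3], [4], [5], [6], [7], [8], [9], [10]
  1-simplices (30): (30 of them)
  2-simplices (20): (20 of them)

giving chain groups C_0 ≅ Z^10, C_1 ≅ Z^30, C_2 ≅ Z^20.

The boundary map ∂_1: C_1 → C_0 sends each edge [p,q] (with p < q) to q − p.
As a 10×30 matrix over Z this has rank 9, with invariant factors (1,1,1,1,1,1,1,1,1).

Boundary ∂_2: C_2 → C_1 maps a triangle to the signed sum of its edges. For instance
  ∂[1,8,10] = [8,10] − [1,10] + [1,8],
  ∂[1,3,7] = [3,7] − [1,7] + [1,3].
The 30×20 boundary matrix has rank 20 and Smith normal form diag(1,1,1,1,1,1,1,1,1,1,1,1,1,1,1,1,1,1,1,2).

Reading off H_k = ker ∂_k / im ∂_{k+1}:

  H_0: rank C_0 − rank ∂_1 = 10 − 9 = 1, and the invariant factors of ∂_1 are all 1, so H_0 ≅ Z.
  H_1: rank ker ∂_1 − rank ∂_2 = (30 − 9) − 20 = 1, and ∂_2 has invariant factor 2 > 1, so H_1 ≅ Z ⊕ Z/2Z.
  H_2: rank ker ∂_2 − rank ∂_3 = (20 − 20) − 0 = 0, and there is no ∂_3, so H_2 ≅ 0.

(K is a triangulation of the Klein bottle.)

H_0 = Z,  H_1 = Z ⊕ Z/2Z,  H_2 = 0.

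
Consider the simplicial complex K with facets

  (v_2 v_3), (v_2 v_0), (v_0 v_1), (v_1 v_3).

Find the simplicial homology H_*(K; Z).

H_0 = Z,  H_1 = Z.

Take the total order v_0 < v_1 < v_2 < v_3 on the vertex set. Then K (dimension 1) consists of the simplices:

  0-simplices (4): [v_0], [v_1], [v_2], [v_3]
  1-simplices (4): [v_0,v_1], [v_0,v_2], [v_1,v_3], [v_2,v_3]

so the chain groups are C_0 ≅ Z^4, C_1 ≅ Z^4.

Boundary ∂_1: C_1 → C_0 sends each edge [p,q] (with p < q) to q − p. For instance
  ∂[v_0,v_1] = [v_1] − [v_0].
As a 4×4 matrix over Z this has rank 3, with invariant factors (1,1,1).

Reading off H_k = ker ∂_k / im ∂_{k+1}:

  H_0: rank C_0 − rank ∂_1 = 4 − 3 = 1, and the invariant factors of ∂_1 are all 1, so H_0 = Z.
  H_1: rank ker ∂_1 − rank ∂_2 = (4 − 3) − 0 = 1, and there is no ∂_2, so H_1 = Z.

As a check, the Euler characteristic is 4 − 4 = 0, which agrees with 1 − 1 = 0.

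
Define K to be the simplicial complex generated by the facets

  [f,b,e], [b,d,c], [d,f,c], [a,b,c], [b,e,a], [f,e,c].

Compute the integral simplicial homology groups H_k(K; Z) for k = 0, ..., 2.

H_0 ≅ Z,  H_1 ≅ Z,  H_2 = 0.

Order the vertices as a < b < c < d < e < f. Listing each simplex with vertices in this order, K has dimension 2 with simplices:

  0-simplices (6): a, b, c, d, e, f
  1-simplices (12): ab, ac, ae, bc, bd, be, bf, cd, ce, cf, df, ef
  2-simplices (6): abc, abe, bcd, bef, cdf, cef

so the chain groups are C_0 ≅ Z^6, C_1 ≅ Z^12, C_2 ≅ Z^6.

Boundary ∂_1: C_1 → C_0 sends each edge [p,q] (with p < q) to q − p.
This gives a 6×12 integer matrix of rank 5; reducing to Smith normal form yields diagonal entries (1,1,1,1,1).

Boundary ∂_2: C_2 → C_1 maps a triangle to the signed sum of its edges. For instance
  ∂abc = bc − ac + ab,
  ∂bcd = cd − bd + bc.
The 12×6 boundary matrix has rank 6 and Smith normal form diag(1,1,1,1,1,1).

Reading off H_k = ker ∂_k / im ∂_{k+1}:

  H_0: rank C_0 − rank ∂_1 = 6 − 5 = 1, and the invariant factors of ∂_1 are all 1, so H_0 = Z.
  H_1: rank ker ∂_1 − rank ∂_2 = (12 − 5) − 6 = 1, and the invariant factors of ∂_2 are all 1, so H_1 = Z.
  H_2: rank ker ∂_2 − rank ∂_3 = (6 − 6) − 0 = 0, and there is no ∂_3, so H_2 = 0.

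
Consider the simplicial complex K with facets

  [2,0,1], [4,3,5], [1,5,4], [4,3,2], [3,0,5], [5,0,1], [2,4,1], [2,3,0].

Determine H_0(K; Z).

H_0 ≅ Z.

Take the total order 0 < 1 < 2 < 3 < 4 < 5 on the vertex set. Then K (dimension 2) consists of the simplices:

  0-simplices (6): [0], [1], [2], [3], [4], [5]
  1-simplices (12): [0,1], [0,2], [0,3], [0,5], [1,2], [1,4], [1,5], [2,3], [2,4], [3,4], [3,5], [4,5]
  2-simplices (8): [0,1,2], [0,1,5], [0,2,3], [0,3,5], [1,2,4], [1,4,5], [2,3,4], [3,4,5]

giving chain groups C_0 ≅ Z^6, C_1 ≅ Z^12, C_2 ≅ Z^8.

Boundary ∂_1: C_1 → C_0 is given by ∂[p,q] = [q] − [p].
The resulting 6×12 matrix has rank 5, and its Smith normal form has invariant factors (1,1,1,1,1).

∂_2: C_2 → C_1 maps a triangle to the signed sum of its edges. For instance
  ∂[0,3,5] = [3,5] − [0,5] + [0,3],
  ∂[0,1,2] = [1,2] − [0,2] + [0,1].
The 12×8 boundary matrix has rank 7 and Smith normal form diag(1,1,1,1,1,1,1).

Computing H_k = (kernel of ∂_k) / (image of ∂_{k+1}):

  H_0: rank C_0 − rank ∂_1 = 6 − 5 = 1, and the invariant factors of ∂_1 are all 1, so H_0 = Z.

(K is a triangulation of the 2-sphere S^2.)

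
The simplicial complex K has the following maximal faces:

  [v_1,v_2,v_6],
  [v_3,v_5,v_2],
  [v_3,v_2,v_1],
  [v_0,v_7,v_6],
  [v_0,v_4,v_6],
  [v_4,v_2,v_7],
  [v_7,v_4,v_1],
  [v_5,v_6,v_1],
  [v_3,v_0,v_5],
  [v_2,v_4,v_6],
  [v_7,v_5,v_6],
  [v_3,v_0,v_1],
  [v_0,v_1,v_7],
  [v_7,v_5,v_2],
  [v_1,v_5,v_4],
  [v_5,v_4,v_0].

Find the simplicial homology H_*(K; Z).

Order the vertices as v_0 < v_1 < v_2 < v_3 < v_4 < v_5 < v_6 < v_7. Listing each simplex with vertices in this order, K has dimension 2 with simplices:

  0-simplices (8): [v_0], [v_1], [v_2], [v_3], [v_4], [v_5], [v_6], [v_7]
  1-simplices (24): (24 of them)
  2-simplices (16): (16 of them)

so the chain groups are C_0 ≅ Z^8, C_1 ≅ Z^24, C_2 ≅ Z^16.

∂_1: C_1 → C_0 sends each edge [p,q] (with p < q) to q − p. For instance
  ∂[v_0,v_1] = [v_1] − [v_0].
The 8×24 boundary matrix has rank 7 and Smith normal form diag(1,1,1,1,1,1,1).

∂_2: C_2 → C_1 maps a triangle to the signed sum of its edges. For instance
  ∂[v_0,v_4,v_5] = [v_4,v_5] − [v_0,v_5] + [v_0,v_4],
  ∂[v_0,v_1,v_7] = [v_1,v_7] − [v_0,v_7] + [v_0,v_1].
This gives a 24×16 integer matrix of rank 15; reducing to Smith normal form yields diagonal entries (1,1,1,1,1,1,1,1,1,1,1,1,1,1,1).

From H_k ≅ ker(∂_k) / im(∂_{k+1}) we obtain:

  H_0: rank C_0 − rank ∂_1 = 8 − 7 = 1, and the invariant factors of ∂_1 are all 1, so H_0 ≅ Z.
  H_1: rank ker ∂_1 − rank ∂_2 = (24 − 7) − 15 = 2, and the invariant factors of ∂_2 are all 1, so H_1 ≅ Z^2.
  H_2: rank ker ∂_2 − rank ∂_3 = (16 − 15) − 0 = 1, and there is no ∂_3, so H_2 ≅ Z.

As a check, the Euler characteristic is 8 − 24 + 16 = 0, which agrees with 1 − 2 + 1 = 0.
(K is a triangulation of the torus T^2.)

H_0 ≅ Z,  H_1 ≅ Z^2,  H_2 ≅ Z.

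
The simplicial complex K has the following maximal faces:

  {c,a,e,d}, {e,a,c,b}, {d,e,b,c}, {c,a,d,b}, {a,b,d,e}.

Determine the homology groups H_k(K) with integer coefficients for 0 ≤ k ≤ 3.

K has 5 vertices, 10 edges, 10 triangles, 5 3-simplices.
rank ∂_0 = 0, rank ∂_1 = 4 ⇒ b_0 = 5 − 0 − 4 = 1; all invariant factors of ∂_1 are 1 so no torsion. So H_0 = Z.
rank ∂_1 = 4, rank ∂_2 = 6 ⇒ b_1 = 10 − 4 − 6 = 0; all invariant factors of ∂_2 are 1 so no torsion. So H_1 = 0.
rank ∂_2 = 6, rank ∂_3 = 4 ⇒ b_2 = 10 − 6 − 4 = 0; all invariant factors of ∂_3 are 1 so no torsion. So H_2 = 0.
rank ∂_3 = 4, rank ∂_4 = 0 ⇒ b_3 = 5 − 4 − 0 = 1. So H_3 = Z.

H_0 ≅ Z,  H_1 = 0,  H_2 = 0,  H_3 ≅ Z.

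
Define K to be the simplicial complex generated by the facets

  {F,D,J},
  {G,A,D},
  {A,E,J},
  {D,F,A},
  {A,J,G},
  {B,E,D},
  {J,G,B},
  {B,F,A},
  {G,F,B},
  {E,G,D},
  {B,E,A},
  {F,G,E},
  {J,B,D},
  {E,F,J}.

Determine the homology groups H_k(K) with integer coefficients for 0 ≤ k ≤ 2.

H_0 = Z,  H_1 = Z^2,  H_2 = Z.

Fix the vertex order A < B < D < E < F < G < J and write every simplex with vertices in increasing order. Then dim K = 2 and the simplices of K are:

  0-simplices (7): A, B, D, E, F, G, J
  1-simplices (21): AB, AD, AE, AF, AG, AJ, BD, BE, BF, BG, BJ, DE, DF, DG, DJ, EF, EG, EJ, FG, FJ, GJ
  2-simplices (14): ABE, ABF, ADF, ADG, AEJ, AGJ, BDE, BDJ, BFG, BGJ, DEG, DFJ, EFG, EFJ

so the chain groups are C_0 ≅ Z^7, C_1 ≅ Z^21, C_2 ≅ Z^14.

∂_1: C_1 → C_0 maps an edge to its endpoints' difference, ∂[p,q] = q − p. For instance
  ∂AJ = J − A.
The resulting 7×21 matrix has rank 6, and its Smith normal form has invariant factors (1,1,1,1,1,1).

The boundary map ∂_2: C_2 → C_1 maps a triangle to the signed sum of its edges. For instance
  ∂BGJ = GJ − BJ + BG,
  ∂EFJ = FJ − EJ + EF.
The 21×14 boundary matrix has rank 13 and Smith normal form diag(1,1,1,1,1,1,1,1,1,1,1,1,1).

Computing H_k = (kernel of ∂_k) / (image of ∂_{k+1}):

  H_0: rank C_0 − rank ∂_1 = 7 − 6 = 1, and the invariant factors of ∂_1 are all 1, so H_0 ≅ Z.
  H_1: rank ker ∂_1 − rank ∂_2 = (21 − 6) − 13 = 2, and the invariant factors of ∂_2 are all 1, so H_1 ≅ Z^2.
  H_2: rank ker ∂_2 − rank ∂_3 = (14 − 13) − 0 = 1, and there is no ∂_3, so H_2 ≅ Z.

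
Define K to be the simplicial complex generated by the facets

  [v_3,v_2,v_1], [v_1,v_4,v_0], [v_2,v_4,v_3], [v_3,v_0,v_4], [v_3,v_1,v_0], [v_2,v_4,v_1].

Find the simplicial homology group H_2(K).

Order the vertices as v_0 < v_1 < v_2 < v_3 < v_4. Listing each simplex with vertices in this order, K has dimension 2 with simplices:

  0-simplices (5): [v_0], [v_1], [v_2], [v_3], [v_4]
  1-simplices (9): [v_0,v_1], [v_0,v_3], [v_0,v_4], [v_1,v_2], [v_1,v_3], [v_1,v_4], [v_2,v_3], [v_2,v_4], [v_3,v_4]
  2-simplices (6): [v_0,v_1,v_3], [v_0,v_1,v_4], [v_0,v_3,v_4], [v_1,v_2,v_3], [v_1,v_2,v_4], [v_2,v_3,v_4]

giving chain groups C_0 ≅ Z^5, C_1 ≅ Z^9, C_2 ≅ Z^6.

The boundary map ∂_1: C_1 → C_0 maps an edge to its endpoints' difference, ∂[p,q] = q − p. For instance
  ∂[v_0,v_1] = [v_1] − [v_0].
As a 5×9 matrix over Z this has rank 4, with invariant factors (1,1,1,1).

Boundary ∂_2: C_2 → C_1 sends each 2-simplex [p,q,r] to [q,r] − [p,r] + [p,q]. For instance
  ∂[v_0,v_3,v_4] = [v_3,v_4] − [v_0,v_4] + [v_0,v_3],
  ∂[v_0,v_1,v_4] = [v_1,v_4] − [v_0,v_4] + [v_0,v_1].
As a 9×6 matrix over Z this has rank 5, with invariant factors (1,1,1,1,1).

Reading off H_k = ker ∂_k / im ∂_{k+1}:

  H_2: rank ker ∂_2 − rank ∂_3 = (6 − 5) − 0 = 1, and there is no ∂_3, so H_2 ≅ Z.

H_2 ≅ Z.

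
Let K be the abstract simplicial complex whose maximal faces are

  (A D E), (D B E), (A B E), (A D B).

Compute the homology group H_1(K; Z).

K has 4 vertices, 6 edges, 4 triangles.
rank ∂_1 = 3, rank ∂_2 = 3 ⇒ b_1 = 6 − 3 − 3 = 0; all invariant factors of ∂_2 are 1 so no torsion. So H_1 = 0.

H_1 ≅ 0.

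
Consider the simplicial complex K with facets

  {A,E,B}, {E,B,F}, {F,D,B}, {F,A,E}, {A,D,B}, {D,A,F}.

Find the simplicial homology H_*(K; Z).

We work with the vertex ordering A < B < D < E < F. The simplices of K, each written with vertices in increasing order, are:

  0-simplices (5): A, B, D, E, F
  1-simplices (9): AB, AD, AE, AF, BD, BE, BF, DF, EF
  2-simplices (6): ABD, ABE, ADF, AEF, BDF, BEF

so the chain groups are C_0 ≅ Z^5, C_1 ≅ Z^9, C_2 ≅ Z^6.

The boundary map ∂_1: C_1 → C_0 sends each edge [p,q] (with p < q) to q − p.
The 5×9 boundary matrix has rank 4 and Smith normal form diag(1,1,1,1).

∂_2: C_2 → C_1 acts by ∂[p,q,r] = [q,r] − [p,r] + [p,q]. For instance
  ∂AEF = EF − AF + AE,
  ∂ADF = DF − AF + AD.
This gives a 9×6 integer matrix of rank 5; reducing to Smith normal form yields diagonal entries (1,1,1,1,1).

Now H_k = ker ∂_k / im ∂_{k+1}, so:

  H_0: rank C_0 − rank ∂_1 = 5 − 4 = 1, and the invariant factors of ∂_1 are all 1, so H_0 ≅ Z.
  H_1: rank ker ∂_1 − rank ∂_2 = (9 − 4) − 5 = 0, and the invariant factors of ∂_2 are all 1, so H_1 ≅ 0.
  H_2: rank ker ∂_2 − rank ∂_3 = (6 − 5) − 0 = 1, and there is no ∂_3, so H_2 ≅ Z.

H_0 ≅ Z,  H_1 = 0,  H_2 ≅ Z.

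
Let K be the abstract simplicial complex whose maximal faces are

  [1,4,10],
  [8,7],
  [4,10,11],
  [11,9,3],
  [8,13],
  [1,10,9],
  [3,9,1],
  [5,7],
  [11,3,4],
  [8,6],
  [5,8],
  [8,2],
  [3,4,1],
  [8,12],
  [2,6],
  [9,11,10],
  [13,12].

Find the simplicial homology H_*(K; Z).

H_0 ≅ Z^2,  H_1 ≅ Z^3,  H_2 ≅ Z.

Fix the vertex order 1 < 2 < 3 < 4 < 5 < 6 < 7 < 8 < 9 < 10 < 11 < 12 < 13 and write every simplex with vertices in increasing order. Then dim K = 2 and the simplices of K are:

  0-simplices (13): [1], [2], [3], [4], [5], [6], [7], [8], [9], [10], [11], [12], [13]
  1-simplices (21): [1,3], [1,4], [1,9], [1,10], [2,6], [2,8], [3,4], [3,9], [3,11], [4,10], [4,11], [5,7], [5,8], [6,8], [7,8], [8,12], [8,13], [9,10], [9,11], [10,11], [12,13]
  2-simplices (8): [1,3,4], [1,3,9], [1,4,10], [1,9,10], [3,4,11], [3,9,11], [4,10,11], [9,10,11]

so the chain groups are C_0 ≅ Z^13, C_1 ≅ Z^21, C_2 ≅ Z^8.

∂_1: C_1 → C_0 sends each edge [p,q] (with p < q) to q − p. For instance
  ∂[1,10] = [10] − [1].
The resulting 13×21 matrix has rank 11, and its Smith normal form has invariant factors (1,1,1,1,1,1,1,1,1,1,1).

∂_2: C_2 → C_1 sends each 2-simplex [p,q,r] to [q,r] − [p,r] + [p,q]. For instance
  ∂[4,10,11] = [10,11] − [4,11] + [4,10],
  ∂[1,9,10] = [9,10] − [1,10] + [1,9].
This gives a 21×8 integer matrix of rank 7; reducing to Smith normal form yields diagonal entries (1,1,1,1,1,1,1).

From H_k ≅ ker(∂_k) / im(∂_{k+1}) we obtain:

  H_0: rank C_0 − rank ∂_1 = 13 − 11 = 2, and the invariant factors of ∂_1 are all 1, so H_0 = Z^2.
  H_1: rank ker ∂_1 − rank ∂_2 = (21 − 11) − 7 = 3, and the invariant factors of ∂_2 are all 1, so H_1 = Z^3.
  H_2: rank ker ∂_2 − rank ∂_3 = (8 − 7) − 0 = 1, and there is no ∂_3, so H_2 = Z.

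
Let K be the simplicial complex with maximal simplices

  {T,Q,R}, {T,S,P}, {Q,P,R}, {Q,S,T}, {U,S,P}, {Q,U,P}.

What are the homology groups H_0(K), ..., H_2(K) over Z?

H_0 = Z,  H_1 = Z,  H_2 = 0.

K has 6 vertices, 12 edges, 6 triangles.
rank ∂_0 = 0, rank ∂_1 = 5 ⇒ b_0 = 6 − 0 − 5 = 1; all invariant factors of ∂_1 are 1 so no torsion. So H_0 ≅ Z.
rank ∂_1 = 5, rank ∂_2 = 6 ⇒ b_1 = 12 − 5 − 6 = 1; all invariant factors of ∂_2 are 1 so no torsion. So H_1 ≅ Z.
rank ∂_2 = 6, rank ∂_3 = 0 ⇒ b_2 = 6 − 6 − 0 = 0. So H_2 ≅ 0.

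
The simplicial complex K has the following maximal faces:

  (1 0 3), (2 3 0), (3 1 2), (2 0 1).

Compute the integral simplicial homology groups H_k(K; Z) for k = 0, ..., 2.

H_0 ≅ Z,  H_1 = 0,  H_2 ≅ Z.

Fix the vertex order 0 < 1 < 2 < 3 and write every simplex with vertices in increasing order. Then dim K = 2 and the simplices of K are:

  0-simplices (4): [0], [1], [2], [3]
  1-simplices (6): [0,1], [0,2], [0,3], [1,2], [1,3], [2,3]
  2-simplices (4): [0,1,2], [0,1,3], [0,2,3], [1,2,3]

giving chain groups C_0 ≅ Z^4, C_1 ≅ Z^6, C_2 ≅ Z^4.

The boundary map ∂_1: C_1 → C_0 is given by ∂[p,q] = [q] − [p]. For instance
  ∂[0,2] = [2] − [0].
The resulting 4×6 matrix has rank 3, and its Smith normal form has invariant factors (1,1,1).

∂_2: C_2 → C_1 sends each 2-simplex [p,q,r] to [q,r] − [p,r] + [p,q]. For instance
  ∂[1,2,3] = [2,3] − [1,3] + [1,2],
  ∂[0,1,2] = [1,2] − [0,2] + [0,1].
The 6×4 boundary matrix has rank 3 and Smith normal form diag(1,1,1).

From H_k ≅ ker(∂_k) / im(∂_{k+1}) we obtain:

  H_0: rank C_0 − rank ∂_1 = 4 − 3 = 1, and the invariant factors of ∂_1 are all 1, so H_0 = Z.
  H_1: rank ker ∂_1 − rank ∂_2 = (6 − 3) − 3 = 0, and the invariant factors of ∂_2 are all 1, so H_1 = 0.
  H_2: rank ker ∂_2 − rank ∂_3 = (4 − 3) − 0 = 1, and there is no ∂_3, so H_2 = Z.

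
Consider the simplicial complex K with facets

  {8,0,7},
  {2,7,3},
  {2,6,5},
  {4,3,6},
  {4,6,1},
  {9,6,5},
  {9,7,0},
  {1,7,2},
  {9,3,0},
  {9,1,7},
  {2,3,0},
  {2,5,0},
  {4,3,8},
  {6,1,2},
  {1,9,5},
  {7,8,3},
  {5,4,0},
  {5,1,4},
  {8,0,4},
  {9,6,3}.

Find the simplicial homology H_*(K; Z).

Fix the vertex order 0 < 1 < 2 < 3 < 4 < 5 < 6 < 7 < 8 < 9 and write every simplex with vertices in increasing order. Then dim K = 2 and the simplices of K are:

  0-simplices (10): [0], [1], [2], [3], [4], [5], [6], [7], [8], [9]
  1-simplices (30): (30 of them)
  2-simplices (20): (20 of them)

so the chain groups are C_0 ≅ Z^10, C_1 ≅ Z^30, C_2 ≅ Z^20.

Boundary ∂_1: C_1 → C_0 maps an edge to its endpoints' difference, ∂[p,q] = q − p. For instance
  ∂[2,3] = [3] − [2].
As a 10×30 matrix over Z this has rank 9, with invariant factors (1,1,1,1,1,1,1,1,1).

The boundary map ∂_2: C_2 → C_1 acts by ∂[p,q,r] = [q,r] − [p,r] + [p,q]. For instance
  ∂[1,4,6] = [4,6] − [1,6] + [1,4],
  ∂[0,7,8] = [7,8] − [0,8] + [0,7].
The resulting 30×20 matrix has rank 20, and its Smith normal form has invariant factors (1,1,1,1,1,1,1,1,1,1,1,1,1,1,1,1,1,1,1,2).

From H_k ≅ ker(∂_k) / im(∂_{k+1}) we obtain:

  H_0: rank C_0 − rank ∂_1 = 10 − 9 = 1, and the invariant factors of ∂_1 are all 1, so H_0 ≅ Z.
  H_1: rank ker ∂_1 − rank ∂_2 = (30 − 9) − 20 = 1, and ∂_2 has invariant factor 2 > 1, so H_1 ≅ Z ⊕ Z/2Z.
  H_2: rank ker ∂_2 − rank ∂_3 = (20 − 20) − 0 = 0, and there is no ∂_3, so H_2 ≅ 0.

As a check, the Euler characteristic is 10 − 30 + 20 = 0, which agrees with 1 − 1 + 0 = 0.
(K is a triangulation of the Klein bottle.)

H_0 = Z,  H_1 = Z ⊕ Z/2Z,  H_2 = 0.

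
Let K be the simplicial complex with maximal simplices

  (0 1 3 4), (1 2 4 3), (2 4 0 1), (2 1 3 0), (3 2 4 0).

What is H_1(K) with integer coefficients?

K has 5 vertices, 10 edges, 10 triangles, 5 3-simplices.
rank ∂_1 = 4, rank ∂_2 = 6 ⇒ b_1 = 10 − 4 − 6 = 0; all invariant factors of ∂_2 are 1 so no torsion. So H_1 ≅ 0.

H_1 = 0.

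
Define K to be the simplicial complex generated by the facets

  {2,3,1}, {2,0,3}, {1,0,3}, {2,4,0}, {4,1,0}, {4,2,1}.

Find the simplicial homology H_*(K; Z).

H_0 ≅ Z,  H_1 = 0,  H_2 ≅ Z.

Fix the vertex order 0 < 1 < 2 < 3 < 4 and write every simplex with vertices in increasing order. Then dim K = 2 and the simplices of K are:

  0-simplices (5): [0], [1], [2], [3], [4]
  1-simplices (9): [0,1], [0,2], [0,3], [0,4], [1,2], [1,3], [1,4], [2,3], [2,4]
  2-simplices (6): [0,1,3], [0,1,4], [0,2,3], [0,2,4], [1,2,3], [1,2,4]

giving chain groups C_0 ≅ Z^5, C_1 ≅ Z^9, C_2 ≅ Z^6.

Boundary ∂_1: C_1 → C_0 maps an edge to its endpoints' difference, ∂[p,q] = q − p. For instance
  ∂[1,2] = [2] − [1].
The 5×9 boundary matrix has rank 4 and Smith normal form diag(1,1,1,1).

The boundary map ∂_2: C_2 → C_1 maps a triangle to the signed sum of its edges. For instance
  ∂[1,2,4] = [2,4] − [1,4] + [1,2],
  ∂[0,1,3] = [1,3] − [0,3] + [0,1].
As a 9×6 matrix over Z this has rank 5, with invariant factors (1,1,1,1,1).

Reading off H_k = ker ∂_k / im ∂_{k+1}:

  H_0: rank C_0 − rank ∂_1 = 5 − 4 = 1, and the invariant factors of ∂_1 are all 1, so H_0 = Z.
  H_1: rank ker ∂_1 − rank ∂_2 = (9 − 4) − 5 = 0, and the invariant factors of ∂_2 are all 1, so H_1 = 0.
  H_2: rank ker ∂_2 − rank ∂_3 = (6 − 5) − 0 = 1, and there is no ∂_3, so H_2 = Z.

As a check, the Euler characteristic is 5 − 9 + 6 = 2, which agrees with 1 − 0 + 1 = 2.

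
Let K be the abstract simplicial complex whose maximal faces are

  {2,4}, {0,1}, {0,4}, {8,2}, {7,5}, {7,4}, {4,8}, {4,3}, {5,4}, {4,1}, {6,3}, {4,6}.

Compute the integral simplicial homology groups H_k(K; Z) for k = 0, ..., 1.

We work with the vertex ordering 0 < 1 < 2 < 3 < 4 < 5 < 6 < 7 < 8. The simplices of K, each written with vertices in increasing order, are:

  0-simplices (9): [0], [1], [2], [3], [4], [5], [6], [7], [8]
  1-simplices (12): [0,1], [0,4], [1,4], [2,4], [2,8], [3,4], [3,6], [4,5], [4,6], [4,7], [4,8], [5,7]

so the chain groups are C_0 ≅ Z^9, C_1 ≅ Z^12.

Boundary ∂_1: C_1 → C_0 sends each edge [p,q] (with p < q) to q − p. For instance
  ∂[4,7] = [7] − [4].
The 9×12 boundary matrix has rank 8 and Smith normal form diag(1,1,1,1,1,1,1,1).

From H_k ≅ ker(∂_k) / im(∂_{k+1}) we obtain:

  H_0: rank C_0 − rank ∂_1 = 9 − 8 = 1, and the invariant factors of ∂_1 are all 1, so H_0 = Z.
  H_1: rank ker ∂_1 − rank ∂_2 = (12 − 8) − 0 = 4, and there is no ∂_2, so H_1 = Z^4.

H_0 = Z,  H_1 = Z^4.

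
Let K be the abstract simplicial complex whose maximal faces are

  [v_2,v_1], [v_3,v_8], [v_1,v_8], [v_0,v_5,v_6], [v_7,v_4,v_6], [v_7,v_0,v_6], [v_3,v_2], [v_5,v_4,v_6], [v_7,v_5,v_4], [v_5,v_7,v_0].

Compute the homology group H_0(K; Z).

H_0 ≅ Z^2.

Take the total order v_0 < v_1 < v_2 < v_3 < v_4 < v_5 < v_6 < v_7 < v_8 on the vertex set. Then K (dimension 2) consists of the simplices:

  0-simplices (9): [v_0], [v_1], [v_2], [v_3], [v_4], [v_5], [v_6], [v_7], [v_8]
  1-simplices (13): [v_0,v_5], [v_0,v_6], [v_0,v_7], [v_1,v_2], [v_1,v_8], [v_2,v_3], [v_3,v_8], [v_4,v_5], [v_4,v_6], [v_4,v_7], [v_5,v_6], [v_5,v_7], [v_6,v_7]
  2-simplices (6): [v_0,v_5,v_6], [v_0,v_5,v_7], [v_0,v_6,v_7], [v_4,v_5,v_6], [v_4,v_5,v_7], [v_4,v_6,v_7]

giving chain groups C_0 ≅ Z^9, C_1 ≅ Z^13, C_2 ≅ Z^6.

∂_1: C_1 → C_0 is given by ∂[p,q] = [q] − [p]. For instance
  ∂[v_0,v_6] = [v_6] − [v_0].
The 9×13 boundary matrix has rank 7 and Smith normal form diag(1,1,1,1,1,1,1).

The boundary map ∂_2: C_2 → C_1 maps a triangle to the signed sum of its edges. For instance
  ∂[v_4,v_6,v_7] = [v_6,v_7] − [v_4,v_7] + [v_4,v_6],
  ∂[v_0,v_6,v_7] = [v_6,v_7] − [v_0,v_7] + [v_0,v_6].
The 13×6 boundary matrix has rank 5 and Smith normal form diag(1,1,1,1,1).

Now H_k = ker ∂_k / im ∂_{k+1}, so:

  H_0: rank C_0 − rank ∂_1 = 9 − 7 = 2, and the invariant factors of ∂_1 are all 1, so H_0 ≅ Z^2.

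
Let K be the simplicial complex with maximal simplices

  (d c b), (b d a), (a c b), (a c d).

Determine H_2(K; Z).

H_2 = Z.

Take the total order a < b < c < d on the vertex set. Then K (dimension 2) consists of the simplices:

  0-simplices (4): a, b, c, d
  1-simplices (6): ab, ac, ad, bc, bd, cd
  2-simplices (4): abc, abd, acd, bcd

Hence C_0 ≅ Z^4, C_1 ≅ Z^6, C_2 ≅ Z^4.

∂_1: C_1 → C_0 is given by ∂[p,q] = [q] − [p]. For instance
  ∂ac = c − a.
As a 4×6 matrix over Z this has rank 3, with invariant factors (1,1,1).

Boundary ∂_2: C_2 → C_1 acts by ∂[p,q,r] = [q,r] − [p,r] + [p,q]. For instance
  ∂acd = cd − ad + ac,
  ∂bcd = cd − bd + bc.
As a 6×4 matrix over Z this has rank 3, with invariant factors (1,1,1).

Now H_k = ker ∂_k / im ∂_{k+1}, so:

  H_2: rank ker ∂_2 − rank ∂_3 = (4 − 3) − 0 = 1, and there is no ∂_3, so H_2 ≅ Z.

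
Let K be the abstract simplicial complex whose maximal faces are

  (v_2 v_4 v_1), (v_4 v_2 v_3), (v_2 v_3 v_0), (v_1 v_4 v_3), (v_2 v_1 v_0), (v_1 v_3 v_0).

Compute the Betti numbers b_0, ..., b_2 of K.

K has 5 vertices, 9 edges, 6 triangles.
rank ∂_0 = 0, rank ∂_1 = 4 ⇒ b_0 = 5 − 0 − 4 = 1; all invariant factors of ∂_1 are 1 so no torsion. So H_0 ≅ Z.
rank ∂_1 = 4, rank ∂_2 = 5 ⇒ b_1 = 9 − 4 − 5 = 0; all invariant factors of ∂_2 are 1 so no torsion. So H_1 ≅ 0.
rank ∂_2 = 5, rank ∂_3 = 0 ⇒ b_2 = 6 − 5 − 0 = 1. So H_2 ≅ Z.

b_0 = 1, b_1 = 0, b_2 = 1.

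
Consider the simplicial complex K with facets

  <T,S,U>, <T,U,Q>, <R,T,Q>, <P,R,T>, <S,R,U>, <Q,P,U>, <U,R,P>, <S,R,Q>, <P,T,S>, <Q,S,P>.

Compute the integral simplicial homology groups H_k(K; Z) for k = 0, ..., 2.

H_0 ≅ Z,  H_1 ≅ Z/2,  H_2 = 0.

We work with the vertex ordering P < Q < R < S < T < U. The simplices of K, each written with vertices in increasing order, are:

  0-simplices (6): P, Q, R, S, T, U
  1-simplices (15): PQ, PR, PS, PT, PU, QR, QS, QT, QU, RS, RT, RU, ST, SU, TU
  2-simplices (10): PQS, PQU, PRT, PRU, PST, QRS, QRT, QTU, RSU, STU

Hence C_0 ≅ Z^6, C_1 ≅ Z^15, C_2 ≅ Z^10.

Boundary ∂_1: C_1 → C_0 sends each edge [p,q] (with p < q) to q − p. For instance
  ∂QR = R − Q.
The 6×15 boundary matrix has rank 5 and Smith normal form diag(1,1,1,1,1).

Boundary ∂_2: C_2 → C_1 acts by ∂[p,q,r] = [q,r] − [p,r] + [p,q]. For instance
  ∂STU = TU − SU + ST,
  ∂RSU = SU − RU + RS.
This gives a 15×10 integer matrix of rank 10; reducing to Smith normal form yields diagonal entries (1,1,1,1,1,1,1,1,1,2).

Reading off H_k = ker ∂_k / im ∂_{k+1}:

  H_0: rank C_0 − rank ∂_1 = 6 − 5 = 1, and the invariant factors of ∂_1 are all 1, so H_0 ≅ Z.
  H_1: rank ker ∂_1 − rank ∂_2 = (15 − 5) − 10 = 0, and ∂_2 has invariant factor 2 > 1, so H_1 ≅ Z/2.
  H_2: rank ker ∂_2 − rank ∂_3 = (10 − 10) − 0 = 0, and there is no ∂_3, so H_2 ≅ 0.

As a check, the Euler characteristic is 6 − 15 + 10 = 1, which agrees with 1 − 0 + 0 = 1.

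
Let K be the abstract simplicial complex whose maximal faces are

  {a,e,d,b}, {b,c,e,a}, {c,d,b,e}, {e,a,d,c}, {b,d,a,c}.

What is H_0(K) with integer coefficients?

K has 5 vertices, 10 edges, 10 triangles, 5 3-simplices.
rank ∂_0 = 0, rank ∂_1 = 4 ⇒ b_0 = 5 − 0 − 4 = 1; all invariant factors of ∂_1 are 1 so no torsion. So H_0 ≅ Z.

H_0 = Z.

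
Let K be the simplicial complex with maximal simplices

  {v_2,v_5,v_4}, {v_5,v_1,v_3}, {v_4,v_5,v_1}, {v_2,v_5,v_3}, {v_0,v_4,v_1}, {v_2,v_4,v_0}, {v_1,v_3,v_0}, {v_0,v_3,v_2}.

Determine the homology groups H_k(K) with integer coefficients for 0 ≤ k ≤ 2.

H_0 ≅ Z,  H_1 = 0,  H_2 ≅ Z.

We work with the vertex ordering v_0 < v_1 < v_2 < v_3 < v_4 < v_5. The simplices of K, each written with vertices in increasing order, are:

  0-simplices (6): [v_0], [v_1], [v_2], [v_3], [v_4], [v_5]
  1-simplices (12): [v_0,v_1], [v_0,v_2], [v_0,v_3], [v_0,v_4], [v_1,v_3], [v_1,v_4], [v_1,v_5], [v_2,v_3], [v_2,v_4], [v_2,v_5], [v_3,v_5], [v_4,v_5]
  2-simplices (8): [v_0,v_1,v_3], [v_0,v_1,v_4], [v_0,v_2,v_3], [v_0,v_2,v_4], [v_1,v_3,v_5], [v_1,v_4,v_5], [v_2,v_3,v_5], [v_2,v_4,v_5]

giving chain groups C_0 ≅ Z^6, C_1 ≅ Z^12, C_2 ≅ Z^8.

∂_1: C_1 → C_0 maps an edge to its endpoints' difference, ∂[p,q] = q − p. For instance
  ∂[v_3,v_5] = [v_5] − [v_3].
The resulting 6×12 matrix has rank 5, and its Smith normal form has invariant factors (1,1,1,1,1).

The boundary map ∂_2: C_2 → C_1 sends each 2-simplex [p,q,r] to [q,r] − [p,r] + [p,q]. For instance
  ∂[v_2,v_4,v_5] = [v_4,v_5] − [v_2,v_5] + [v_2,v_4],
  ∂[v_1,v_4,v_5] = [v_4,v_5] − [v_1,v_5] + [v_1,v_4].
The resulting 12×8 matrix has rank 7, and its Smith normal form has invariant factors (1,1,1,1,1,1,1).

From H_k ≅ ker(∂_k) / im(∂_{k+1}) we obtain:

  H_0: rank C_0 − rank ∂_1 = 6 − 5 = 1, and the invariant factors of ∂_1 are all 1, so H_0 = Z.
  H_1: rank ker ∂_1 − rank ∂_2 = (12 − 5) − 7 = 0, and the invariant factors of ∂_2 are all 1, so H_1 = 0.
  H_2: rank ker ∂_2 − rank ∂_3 = (8 − 7) − 0 = 1, and there is no ∂_3, so H_2 = Z.

As a check, the Euler characteristic is 6 − 12 + 8 = 2, which agrees with 1 − 0 + 1 = 2.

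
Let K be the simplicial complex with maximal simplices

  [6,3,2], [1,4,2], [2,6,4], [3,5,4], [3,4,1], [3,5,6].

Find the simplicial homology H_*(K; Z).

Order the vertices as 1 < 2 < 3 < 4 < 5 < 6. Listing each simplex with vertices in this order, K has dimension 2 with simplices:

  0-simplices (6): [1], [2], [3], [4], [5], [6]
  1-simplices (12): [1,2], [1,3], [1,4], [2,3], [2,4], [2,6], [3,4], [3,5], [3,6], [4,5], [4,6], [5,6]
  2-simplices (6): [1,2,4], [1,3,4], [2,3,6], [2,4,6], [3,4,5], [3,5,6]

giving chain groups C_0 ≅ Z^6, C_1 ≅ Z^12, C_2 ≅ Z^6.

Boundary ∂_1: C_1 → C_0 maps an edge to its endpoints' difference, ∂[p,q] = q − p.
The 6×12 boundary matrix has rank 5 and Smith normal form diag(1,1,1,1,1).

The boundary map ∂_2: C_2 → C_1 acts by ∂[p,q,r] = [q,r] − [p,r] + [p,q]. For instance
  ∂[2,3,6] = [3,6] − [2,6] + [2,3],
  ∂[1,2,4] = [2,4] − [1,4] + [1,2].
This gives a 12×6 integer matrix of rank 6; reducing to Smith normal form yields diagonal entries (1,1,1,1,1,1).

Reading off H_k = ker ∂_k / im ∂_{k+1}:

  H_0: rank C_0 − rank ∂_1 = 6 − 5 = 1, and the invariant factors of ∂_1 are all 1, so H_0 = Z.
  H_1: rank ker ∂_1 − rank ∂_2 = (12 − 5) − 6 = 1, and the invariant factors of ∂_2 are all 1, so H_1 = Z.
  H_2: rank ker ∂_2 − rank ∂_3 = (6 − 6) − 0 = 0, and there is no ∂_3, so H_2 = 0.

H_0 = Z,  H_1 = Z,  H_2 = 0.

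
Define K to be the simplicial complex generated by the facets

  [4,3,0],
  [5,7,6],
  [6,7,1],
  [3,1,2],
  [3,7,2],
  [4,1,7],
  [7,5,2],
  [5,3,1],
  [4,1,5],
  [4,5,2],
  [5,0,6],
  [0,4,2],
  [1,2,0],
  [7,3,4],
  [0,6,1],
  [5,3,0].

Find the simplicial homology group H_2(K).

Take the total order 0 < 1 < 2 < 3 < 4 < 5 < 6 < 7 on the vertex set. Then K (dimension 2) consists of the simplices:

  0-simplices (8): [0], [1], [2], [3], [4], [5], [6], [7]
  1-simplices (24): (24 of them)
  2-simplices (16): [0,1,2], [0,1,6], [0,2,4], [0,3,4], [0,3,5], [0,5,6], [1,2,3], [1,3,5], [1,4,5], [1,4,7], [1,6,7], [2,3,7], [2,4,5], [2,5,7], [3,4,7], [5,6,7]

giving chain groups C_0 ≅ Z^8, C_1 ≅ Z^24, C_2 ≅ Z^16.

The boundary map ∂_1: C_1 → C_0 is given by ∂[p,q] = [q] − [p].
As a 8×24 matrix over Z this has rank 7, with invariant factors (1,1,1,1,1,1,1).

Boundary ∂_2: C_2 → C_1 maps a triangle to the signed sum of its edges. For instance
  ∂[1,6,7] = [6,7] − [1,7] + [1,6],
  ∂[1,2,3] = [2,3] − [1,3] + [1,2].
This gives a 24×16 integer matrix of rank 15; reducing to Smith normal form yields diagonal entries (1,1,1,1,1,1,1,1,1,1,1,1,1,1,1).

From H_k ≅ ker(∂_k) / im(∂_{k+1}) we obtain:

  H_2: rank ker ∂_2 − rank ∂_3 = (16 − 15) − 0 = 1, and there is no ∂_3, so H_2 ≅ Z.

H_2 = Z.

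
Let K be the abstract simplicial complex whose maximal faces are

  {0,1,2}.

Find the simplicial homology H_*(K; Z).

H_0 = Z,  H_1 = 0,  H_2 = 0.

Fix the vertex order 0 < 1 < 2 and write every simplex with vertices in increasing order. Then dim K = 2 and the simplices of K are:

  0-simplices (3): [0], [1], [2]
  1-simplices (3): [0,1], [0,2], [1,2]
  2-simplices (1): [0,1,2]

Hence C_0 ≅ Z^3, C_1 ≅ Z^3, C_2 ≅ Z^1.

The boundary map ∂_1: C_1 → C_0 is given by ∂[p,q] = [q] − [p].
As a 3×3 matrix over Z this has rank 2, with invariant factors (1,1).

∂_2: C_2 → C_1 sends each 2-simplex [p,q,r] to [q,r] − [p,r] + [p,q]. For instance
  ∂[0,1,2] = [1,2] − [0,2] + [0,1].
This gives a 3×1 integer matrix of rank 1; reducing to Smith normal form yields diagonal entries (1).

From H_k ≅ ker(∂_k) / im(∂_{k+1}) we obtain:

  H_0: rank C_0 − rank ∂_1 = 3 − 2 = 1, and the invariant factors of ∂_1 are all 1, so H_0 ≅ Z.
  H_1: rank ker ∂_1 − rank ∂_2 = (3 − 2) − 1 = 0, and the invariant factors of ∂_2 are all 1, so H_1 ≅ 0.
  H_2: rank ker ∂_2 − rank ∂_3 = (1 − 1) − 0 = 0, and there is no ∂_3, so H_2 ≅ 0.

As a check, the Euler characteristic is 3 − 3 + 1 = 1, which agrees with 1 − 0 + 0 = 1.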